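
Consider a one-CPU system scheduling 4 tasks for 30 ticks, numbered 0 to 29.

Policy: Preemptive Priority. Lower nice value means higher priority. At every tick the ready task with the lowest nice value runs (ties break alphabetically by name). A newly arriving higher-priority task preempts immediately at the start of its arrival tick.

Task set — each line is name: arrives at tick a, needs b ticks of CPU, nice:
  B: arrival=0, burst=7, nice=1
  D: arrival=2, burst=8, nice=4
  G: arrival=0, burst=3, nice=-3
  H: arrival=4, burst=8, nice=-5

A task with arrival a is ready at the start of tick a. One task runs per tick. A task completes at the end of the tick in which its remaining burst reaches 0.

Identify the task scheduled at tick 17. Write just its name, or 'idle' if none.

t=0: ready={B,G} → run G
t=1: ready={B,G} → run G
t=2: ready={B,D,G} → run G
t=3: ready={B,D} → run B
t=4: ready={B,D,H} → run H
t=5: ready={B,D,H} → run H
t=6: ready={B,D,H} → run H
t=7: ready={B,D,H} → run H
t=8: ready={B,D,H} → run H
t=9: ready={B,D,H} → run H
t=10: ready={B,D,H} → run H
t=11: ready={B,D,H} → run H
t=12: ready={B,D} → run B
t=13: ready={B,D} → run B
t=14: ready={B,D} → run B
t=15: ready={B,D} → run B
t=16: ready={B,D} → run B
t=17: ready={B,D} → run B
t=18: ready={D} → run D
t=19: ready={D} → run D
t=20: ready={D} → run D
t=21: ready={D} → run D
t=22: ready={D} → run D
t=23: ready={D} → run D
t=24: ready={D} → run D
t=25: ready={D} → run D
t=26: (idle)
t=27: (idle)
t=28: (idle)
t=29: (idle)

running at tick 17 = B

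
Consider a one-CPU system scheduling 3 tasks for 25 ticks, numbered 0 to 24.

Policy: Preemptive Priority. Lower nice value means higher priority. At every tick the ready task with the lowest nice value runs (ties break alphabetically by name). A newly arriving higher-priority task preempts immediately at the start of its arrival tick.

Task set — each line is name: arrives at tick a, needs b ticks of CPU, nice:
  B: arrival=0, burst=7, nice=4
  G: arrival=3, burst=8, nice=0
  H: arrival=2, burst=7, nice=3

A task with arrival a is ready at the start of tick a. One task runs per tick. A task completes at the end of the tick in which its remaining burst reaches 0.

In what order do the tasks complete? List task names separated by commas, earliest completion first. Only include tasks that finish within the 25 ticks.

t=0: ready={B} → run B
t=1: ready={B} → run B
t=2: ready={B,H} → run H
t=3: ready={B,G,H} → run G
t=4: ready={B,G,H} → run G
t=5: ready={B,G,H} → run G
t=6: ready={B,G,H} → run G
t=7: ready={B,G,H} → run G
t=8: ready={B,G,H} → run G
t=9: ready={B,G,H} → run G
t=10: ready={B,G,H} → run G
t=11: ready={B,H} → run H
t=12: ready={B,H} → run H
t=13: ready={B,H} → run H
t=14: ready={B,H} → run H
t=15: ready={B,H} → run H
t=16: ready={B,H} → run H
t=17: ready={B} → run B
t=18: ready={B} → run B
t=19: ready={B} → run B
t=20: ready={B} → run B
t=21: ready={B} → run B
t=22: (idle)
t=23: (idle)
t=24: (idle)

completion order = G, H, B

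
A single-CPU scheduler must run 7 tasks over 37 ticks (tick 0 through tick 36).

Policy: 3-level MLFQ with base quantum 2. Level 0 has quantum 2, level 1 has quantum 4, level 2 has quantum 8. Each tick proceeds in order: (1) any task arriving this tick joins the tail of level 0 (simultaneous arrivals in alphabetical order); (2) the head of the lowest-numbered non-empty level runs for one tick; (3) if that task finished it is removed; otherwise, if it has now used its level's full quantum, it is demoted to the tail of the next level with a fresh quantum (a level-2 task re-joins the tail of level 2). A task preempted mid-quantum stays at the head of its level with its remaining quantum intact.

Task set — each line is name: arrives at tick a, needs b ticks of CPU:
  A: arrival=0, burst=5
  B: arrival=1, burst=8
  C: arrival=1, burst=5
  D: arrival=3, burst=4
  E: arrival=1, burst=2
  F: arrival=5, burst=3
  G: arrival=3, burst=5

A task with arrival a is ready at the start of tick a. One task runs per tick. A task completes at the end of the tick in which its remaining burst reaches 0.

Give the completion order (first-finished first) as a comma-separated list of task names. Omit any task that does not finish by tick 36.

t=0: L0/L1/L2 = A/-/- → run A
t=1: L0/L1/L2 = ABCE/-/- → run A
t=2: L0/L1/L2 = BCE/A/- → run B
t=3: L0/L1/L2 = BCEDG/A/- → run B
t=4: L0/L1/L2 = CEDG/AB/- → run C
t=5: L0/L1/L2 = CEDGF/AB/- → run C
t=6: L0/L1/L2 = EDGF/ABC/- → run E
t=7: L0/L1/L2 = EDGF/ABC/- → run E
t=8: L0/L1/L2 = DGF/ABC/- → run D
t=9: L0/L1/L2 = DGF/ABC/- → run D
t=10: L0/L1/L2 = GF/ABCD/- → run G
t=11: L0/L1/L2 = GF/ABCD/- → run G
t=12: L0/L1/L2 = F/ABCDG/- → run F
t=13: L0/L1/L2 = F/ABCDG/- → run F
t=14: L0/L1/L2 = -/ABCDGF/- → run A
t=15: L0/L1/L2 = -/ABCDGF/- → run A
t=16: L0/L1/L2 = -/ABCDGF/- → run A
t=17: L0/L1/L2 = -/BCDGF/- → run B
t=18: L0/L1/L2 = -/BCDGF/- → run B
t=19: L0/L1/L2 = -/BCDGF/- → run B
t=20: L0/L1/L2 = -/BCDGF/- → run B
t=21: L0/L1/L2 = -/CDGF/B → run C
t=22: L0/L1/L2 = -/CDGF/B → run C
t=23: L0/L1/L2 = -/CDGF/B → run C
t=24: L0/L1/L2 = -/DGF/B → run D
t=25: L0/L1/L2 = -/DGF/B → run D
t=26: L0/L1/L2 = -/GF/B → run G
t=27: L0/L1/L2 = -/GF/B → run G
t=28: L0/L1/L2 = -/GF/B → run G
t=29: L0/L1/L2 = -/F/B → run F
t=30: L0/L1/L2 = -/-/B → run B
t=31: L0/L1/L2 = -/-/B → run B
t=32: (idle)
t=33: (idle)
t=34: (idle)
t=35: (idle)
t=36: (idle)

completion order = E, A, C, D, G, F, B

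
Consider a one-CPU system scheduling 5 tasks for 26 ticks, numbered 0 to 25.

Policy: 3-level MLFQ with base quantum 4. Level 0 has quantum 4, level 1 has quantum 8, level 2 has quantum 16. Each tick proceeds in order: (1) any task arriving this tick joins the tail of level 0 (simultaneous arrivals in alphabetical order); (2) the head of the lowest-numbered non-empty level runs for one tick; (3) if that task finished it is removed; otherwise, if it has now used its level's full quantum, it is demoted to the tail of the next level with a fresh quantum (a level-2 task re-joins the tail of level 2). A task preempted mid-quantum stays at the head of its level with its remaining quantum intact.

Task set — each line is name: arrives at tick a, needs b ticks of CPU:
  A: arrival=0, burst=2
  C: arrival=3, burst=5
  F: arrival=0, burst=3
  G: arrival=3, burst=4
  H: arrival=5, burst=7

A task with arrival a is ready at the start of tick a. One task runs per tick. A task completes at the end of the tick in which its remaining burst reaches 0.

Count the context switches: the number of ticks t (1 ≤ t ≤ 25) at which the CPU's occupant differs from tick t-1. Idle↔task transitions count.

context switches = 7

t=0: L0/L1/L2 = AF/-/- → run A
t=1: L0/L1/L2 = AF/-/- → run A
t=2: L0/L1/L2 = F/-/- → run F
t=3: L0/L1/L2 = FCG/-/- → run F
t=4: L0/L1/L2 = FCG/-/- → run F
t=5: L0/L1/L2 = CGH/-/- → run C
t=6: L0/L1/L2 = CGH/-/- → run C
t=7: L0/L1/L2 = CGH/-/- → run C
t=8: L0/L1/L2 = CGH/-/- → run C
t=9: L0/L1/L2 = GH/C/- → run G
t=10: L0/L1/L2 = GH/C/- → run G
t=11: L0/L1/L2 = GH/C/- → run G
t=12: L0/L1/L2 = GH/C/- → run G
t=13: L0/L1/L2 = H/C/- → run H
t=14: L0/L1/L2 = H/C/- → run H
t=15: L0/L1/L2 = H/C/- → run H
t=16: L0/L1/L2 = H/C/- → run H
t=17: L0/L1/L2 = -/CH/- → run C
t=18: L0/L1/L2 = -/H/- → run H
t=19: L0/L1/L2 = -/H/- → run H
t=20: L0/L1/L2 = -/H/- → run H
t=21: (idle)
t=22: (idle)
t=23: (idle)
t=24: (idle)
t=25: (idle)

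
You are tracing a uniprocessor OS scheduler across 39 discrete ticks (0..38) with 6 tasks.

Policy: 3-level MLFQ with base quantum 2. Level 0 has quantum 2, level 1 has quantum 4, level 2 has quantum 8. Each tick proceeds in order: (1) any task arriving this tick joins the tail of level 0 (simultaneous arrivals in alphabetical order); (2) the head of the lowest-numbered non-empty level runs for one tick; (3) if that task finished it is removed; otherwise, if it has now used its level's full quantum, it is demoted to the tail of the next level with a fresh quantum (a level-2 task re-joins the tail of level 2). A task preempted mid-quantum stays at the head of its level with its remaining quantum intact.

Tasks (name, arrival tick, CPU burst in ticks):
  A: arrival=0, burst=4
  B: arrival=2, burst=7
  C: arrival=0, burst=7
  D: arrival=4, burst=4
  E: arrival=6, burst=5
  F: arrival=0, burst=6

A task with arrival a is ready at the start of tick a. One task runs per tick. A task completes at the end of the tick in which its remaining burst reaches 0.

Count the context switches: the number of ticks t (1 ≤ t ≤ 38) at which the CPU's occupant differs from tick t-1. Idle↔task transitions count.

t=0: L0/L1/L2 = ACF/-/- → run A
t=1: L0/L1/L2 = ACF/-/- → run A
t=2: L0/L1/L2 = CFB/A/- → run C
t=3: L0/L1/L2 = CFB/A/- → run C
t=4: L0/L1/L2 = FBD/AC/- → run F
t=5: L0/L1/L2 = FBD/AC/- → run F
t=6: L0/L1/L2 = BDE/ACF/- → run B
t=7: L0/L1/L2 = BDE/ACF/- → run B
t=8: L0/L1/L2 = DE/ACFB/- → run D
t=9: L0/L1/L2 = DE/ACFB/- → run D
t=10: L0/L1/L2 = E/ACFBD/- → run E
t=11: L0/L1/L2 = E/ACFBD/- → run E
t=12: L0/L1/L2 = -/ACFBDE/- → run A
t=13: L0/L1/L2 = -/ACFBDE/- → run A
t=14: L0/L1/L2 = -/CFBDE/- → run C
t=15: L0/L1/L2 = -/CFBDE/- → run C
t=16: L0/L1/L2 = -/CFBDE/- → run C
t=17: L0/L1/L2 = -/CFBDE/- → run C
t=18: L0/L1/L2 = -/FBDE/C → run F
t=19: L0/L1/L2 = -/FBDE/C → run F
t=20: L0/L1/L2 = -/FBDE/C → run F
t=21: L0/L1/L2 = -/FBDE/C → run F
t=22: L0/L1/L2 = -/BDE/C → run B
t=23: L0/L1/L2 = -/BDE/C → run B
t=24: L0/L1/L2 = -/BDE/C → run B
t=25: L0/L1/L2 = -/BDE/C → run B
t=26: L0/L1/L2 = -/DE/CB → run D
t=27: L0/L1/L2 = -/DE/CB → run D
t=28: L0/L1/L2 = -/E/CB → run E
t=29: L0/L1/L2 = -/E/CB → run E
t=30: L0/L1/L2 = -/E/CB → run E
t=31: L0/L1/L2 = -/-/CB → run C
t=32: L0/L1/L2 = -/-/B → run B
t=33: (idle)
t=34: (idle)
t=35: (idle)
t=36: (idle)
t=37: (idle)
t=38: (idle)

context switches = 14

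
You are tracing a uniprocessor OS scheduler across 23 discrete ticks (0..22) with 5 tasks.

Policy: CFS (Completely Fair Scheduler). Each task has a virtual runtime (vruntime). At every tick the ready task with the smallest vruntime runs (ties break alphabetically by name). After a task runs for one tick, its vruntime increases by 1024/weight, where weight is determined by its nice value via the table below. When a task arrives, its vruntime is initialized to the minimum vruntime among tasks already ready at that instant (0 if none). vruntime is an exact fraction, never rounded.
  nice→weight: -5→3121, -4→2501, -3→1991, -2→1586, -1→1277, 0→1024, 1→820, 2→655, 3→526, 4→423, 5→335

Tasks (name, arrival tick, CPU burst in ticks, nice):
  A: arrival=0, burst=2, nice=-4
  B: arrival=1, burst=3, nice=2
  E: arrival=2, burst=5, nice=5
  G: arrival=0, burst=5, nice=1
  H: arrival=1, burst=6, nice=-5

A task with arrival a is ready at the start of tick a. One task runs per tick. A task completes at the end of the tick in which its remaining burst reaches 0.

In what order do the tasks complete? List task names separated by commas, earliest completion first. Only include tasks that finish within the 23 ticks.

t=0: vr[A=0 G=0] → run A
t=1: vr[A=1024/2501 B=0 G=0 H=0] → run B
t=2: vr[A=1024/2501 B=1024/655 E=0 G=0 H=0] → run E
t=3: vr[A=1024/2501 B=1024/655 E=1024/335 G=0 H=0] → run G
t=4: vr[A=1024/2501 B=1024/655 E=1024/335 G=256/205 H=0] → run H
t=5: vr[A=1024/2501 B=1024/655 E=1024/335 G=256/205 H=1024/3121] → run H
t=6: vr[A=1024/2501 B=1024/655 E=1024/335 G=256/205 H=2048/3121] → run A
t=7: vr[B=1024/655 E=1024/335 G=256/205 H=2048/3121] → run H
t=8: vr[B=1024/655 E=1024/335 G=256/205 H=3072/3121] → run H
t=9: vr[B=1024/655 E=1024/335 G=256/205 H=4096/3121] → run G
t=10: vr[B=1024/655 E=1024/335 G=512/205 H=4096/3121] → run H
t=11: vr[B=1024/655 E=1024/335 G=512/205 H=5120/3121] → run B
t=12: vr[B=2048/655 E=1024/335 G=512/205 H=5120/3121] → run H
t=13: vr[B=2048/655 E=1024/335 G=512/205] → run G
t=14: vr[B=2048/655 E=1024/335 G=768/205] → run E
t=15: vr[B=2048/655 E=2048/335 G=768/205] → run B
t=16: vr[E=2048/335 G=768/205] → run G
t=17: vr[E=2048/335 G=1024/205] → run G
t=18: vr[E=2048/335] → run E
t=19: vr[E=3072/335] → run E
t=20: vr[E=4096/335] → run E
t=21: (idle)
t=22: (idle)

completion order = A, H, B, G, E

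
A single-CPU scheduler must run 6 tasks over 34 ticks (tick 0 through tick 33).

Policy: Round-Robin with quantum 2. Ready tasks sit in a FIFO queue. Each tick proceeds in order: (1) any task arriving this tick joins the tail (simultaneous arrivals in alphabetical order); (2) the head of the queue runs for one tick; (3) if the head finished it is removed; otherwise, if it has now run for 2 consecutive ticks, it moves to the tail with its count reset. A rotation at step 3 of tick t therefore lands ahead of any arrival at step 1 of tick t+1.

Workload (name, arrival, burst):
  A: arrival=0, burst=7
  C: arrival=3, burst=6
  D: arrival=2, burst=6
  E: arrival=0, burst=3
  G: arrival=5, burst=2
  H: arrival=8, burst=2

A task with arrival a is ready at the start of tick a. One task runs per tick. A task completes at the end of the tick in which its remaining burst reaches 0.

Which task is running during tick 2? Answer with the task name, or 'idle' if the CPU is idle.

t=0: queue=[A,E] q_used=0 → run A
t=1: queue=[A,E] q_used=1 → run A
t=2: queue=[E,A,D] q_used=0 → run E
t=3: queue=[E,A,D,C] q_used=1 → run E
t=4: queue=[A,D,C,E] q_used=0 → run A
t=5: queue=[A,D,C,E,G] q_used=1 → run A
t=6: queue=[D,C,E,G,A] q_used=0 → run D
t=7: queue=[D,C,E,G,A] q_used=1 → run D
t=8: queue=[C,E,G,A,D,H] q_used=0 → run C
t=9: queue=[C,E,G,A,D,H] q_used=1 → run C
t=10: queue=[E,G,A,D,H,C] q_used=0 → run E
t=11: queue=[G,A,D,H,C] q_used=0 → run G
t=12: queue=[G,A,D,H,C] q_used=1 → run G
t=13: queue=[A,D,H,C] q_used=0 → run A
t=14: queue=[A,D,H,C] q_used=1 → run A
t=15: queue=[D,H,C,A] q_used=0 → run D
t=16: queue=[D,H,C,A] q_used=1 → run D
t=17: queue=[H,C,A,D] q_used=0 → run H
t=18: queue=[H,C,A,D] q_used=1 → run H
t=19: queue=[C,A,D] q_used=0 → run C
t=20: queue=[C,A,D] q_used=1 → run C
t=21: queue=[A,D,C] q_used=0 → run A
t=22: queue=[D,C] q_used=0 → run D
t=23: queue=[D,C] q_used=1 → run D
t=24: queue=[C] q_used=0 → run C
t=25: queue=[C] q_used=1 → run C
t=26: (idle)
t=27: (idle)
t=28: (idle)
t=29: (idle)
t=30: (idle)
t=31: (idle)
t=32: (idle)
t=33: (idle)

running at tick 2 = E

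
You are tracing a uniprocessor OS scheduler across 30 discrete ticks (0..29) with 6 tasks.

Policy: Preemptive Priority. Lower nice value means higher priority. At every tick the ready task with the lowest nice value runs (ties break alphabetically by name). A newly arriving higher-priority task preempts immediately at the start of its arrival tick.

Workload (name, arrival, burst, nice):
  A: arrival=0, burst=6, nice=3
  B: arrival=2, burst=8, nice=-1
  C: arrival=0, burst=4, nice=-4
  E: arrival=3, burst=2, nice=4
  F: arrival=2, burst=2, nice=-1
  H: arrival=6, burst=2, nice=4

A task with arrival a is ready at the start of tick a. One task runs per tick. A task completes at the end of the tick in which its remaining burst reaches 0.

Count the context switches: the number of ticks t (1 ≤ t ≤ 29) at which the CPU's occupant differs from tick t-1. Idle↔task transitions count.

context switches = 6

t=0: ready={A,C} → run C
t=1: ready={A,C} → run C
t=2: ready={A,B,C,F} → run C
t=3: ready={A,B,C,E,F} → run C
t=4: ready={A,B,E,F} → run B
t=5: ready={A,B,E,F} → run B
t=6: ready={A,B,E,F,H} → run B
t=7: ready={A,B,E,F,H} → run B
t=8: ready={A,B,E,F,H} → run B
t=9: ready={A,B,E,F,H} → run B
t=10: ready={A,B,E,F,H} → run B
t=11: ready={A,B,E,F,H} → run B
t=12: ready={A,E,F,H} → run F
t=13: ready={A,E,F,H} → run F
t=14: ready={A,E,H} → run A
t=15: ready={A,E,H} → run A
t=16: ready={A,E,H} → run A
t=17: ready={A,E,H} → run A
t=18: ready={A,E,H} → run A
t=19: ready={A,E,H} → run A
t=20: ready={E,H} → run E
t=21: ready={E,H} → run E
t=22: ready={H} → run H
t=23: ready={H} → run H
t=24: (idle)
t=25: (idle)
t=26: (idle)
t=27: (idle)
t=28: (idle)
t=29: (idle)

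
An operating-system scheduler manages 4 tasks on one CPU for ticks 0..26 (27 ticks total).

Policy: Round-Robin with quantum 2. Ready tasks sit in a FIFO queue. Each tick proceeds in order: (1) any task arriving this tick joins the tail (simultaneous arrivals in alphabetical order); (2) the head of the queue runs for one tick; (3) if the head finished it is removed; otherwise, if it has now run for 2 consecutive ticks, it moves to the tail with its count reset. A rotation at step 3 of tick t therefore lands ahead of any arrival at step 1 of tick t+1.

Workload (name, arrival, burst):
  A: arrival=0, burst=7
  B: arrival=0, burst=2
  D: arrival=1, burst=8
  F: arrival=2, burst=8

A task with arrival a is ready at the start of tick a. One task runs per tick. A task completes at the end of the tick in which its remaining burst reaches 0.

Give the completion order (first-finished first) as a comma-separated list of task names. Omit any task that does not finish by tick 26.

t=0: queue=[A,B] q_used=0 → run A
t=1: queue=[A,B,D] q_used=1 → run A
t=2: queue=[B,D,A,F] q_used=0 → run B
t=3: queue=[B,D,A,F] q_used=1 → run B
t=4: queue=[D,A,F] q_used=0 → run D
t=5: queue=[D,A,F] q_used=1 → run D
t=6: queue=[A,F,D] q_used=0 → run A
t=7: queue=[A,F,D] q_used=1 → run A
t=8: queue=[F,D,A] q_used=0 → run F
t=9: queue=[F,D,A] q_used=1 → run F
t=10: queue=[D,A,F] q_used=0 → run D
t=11: queue=[D,A,F] q_used=1 → run D
t=12: queue=[A,F,D] q_used=0 → run A
t=13: queue=[A,F,D] q_used=1 → run A
t=14: queue=[F,D,A] q_used=0 → run F
t=15: queue=[F,D,A] q_used=1 → run F
t=16: queue=[D,A,F] q_used=0 → run D
t=17: queue=[D,A,F] q_used=1 → run D
t=18: queue=[A,F,D] q_used=0 → run A
t=19: queue=[F,D] q_used=0 → run F
t=20: queue=[F,D] q_used=1 → run F
t=21: queue=[D,F] q_used=0 → run D
t=22: queue=[D,F] q_used=1 → run D
t=23: queue=[F] q_used=0 → run F
t=24: queue=[F] q_used=1 → run F
t=25: (idle)
t=26: (idle)

completion order = B, A, D, F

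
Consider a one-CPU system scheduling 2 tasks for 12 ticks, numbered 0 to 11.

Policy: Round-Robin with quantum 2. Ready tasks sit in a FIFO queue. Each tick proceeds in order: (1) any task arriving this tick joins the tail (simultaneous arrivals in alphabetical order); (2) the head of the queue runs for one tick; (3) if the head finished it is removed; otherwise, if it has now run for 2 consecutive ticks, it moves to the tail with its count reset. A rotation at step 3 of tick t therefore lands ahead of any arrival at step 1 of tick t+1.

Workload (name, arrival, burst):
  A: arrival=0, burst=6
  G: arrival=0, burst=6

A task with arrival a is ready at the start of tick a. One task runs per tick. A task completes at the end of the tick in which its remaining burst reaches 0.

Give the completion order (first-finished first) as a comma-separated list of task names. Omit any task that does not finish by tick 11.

completion order = A, G

t=0: queue=[A,G] q_used=0 → run A
t=1: queue=[A,G] q_used=1 → run A
t=2: queue=[G,A] q_used=0 → run G
t=3: queue=[G,A] q_used=1 → run G
t=4: queue=[A,G] q_used=0 → run A
t=5: queue=[A,G] q_used=1 → run A
t=6: queue=[G,A] q_used=0 → run G
t=7: queue=[G,A] q_used=1 → run G
t=8: queue=[A,G] q_used=0 → run A
t=9: queue=[A,G] q_used=1 → run A
t=10: queue=[G] q_used=0 → run G
t=11: queue=[G] q_used=1 → run G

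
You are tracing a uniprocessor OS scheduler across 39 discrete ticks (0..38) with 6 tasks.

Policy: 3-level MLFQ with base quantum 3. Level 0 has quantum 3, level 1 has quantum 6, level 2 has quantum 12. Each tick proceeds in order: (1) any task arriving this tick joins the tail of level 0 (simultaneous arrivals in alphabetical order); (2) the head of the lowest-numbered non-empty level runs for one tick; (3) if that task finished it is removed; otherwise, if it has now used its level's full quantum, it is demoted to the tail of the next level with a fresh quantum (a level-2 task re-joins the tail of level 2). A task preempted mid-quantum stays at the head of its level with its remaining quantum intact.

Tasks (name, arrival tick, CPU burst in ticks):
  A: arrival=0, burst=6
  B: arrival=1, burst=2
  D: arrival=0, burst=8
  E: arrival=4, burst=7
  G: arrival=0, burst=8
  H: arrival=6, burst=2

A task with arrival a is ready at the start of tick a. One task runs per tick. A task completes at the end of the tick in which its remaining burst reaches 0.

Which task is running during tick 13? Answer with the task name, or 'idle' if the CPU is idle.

t=0: L0/L1/L2 = ADG/-/- → run A
t=1: L0/L1/L2 = ADGB/-/- → run A
t=2: L0/L1/L2 = ADGB/-/- → run A
t=3: L0/L1/L2 = DGB/A/- → run D
t=4: L0/L1/L2 = DGBE/A/- → run D
t=5: L0/L1/L2 = DGBE/A/- → run D
t=6: L0/L1/L2 = GBEH/AD/- → run G
t=7: L0/L1/L2 = GBEH/AD/- → run G
t=8: L0/L1/L2 = GBEH/AD/- → run G
t=9: L0/L1/L2 = BEH/ADG/- → run B
t=10: L0/L1/L2 = BEH/ADG/- → run B
t=11: L0/L1/L2 = EH/ADG/- → run E
t=12: L0/L1/L2 = EH/ADG/- → run E
t=13: L0/L1/L2 = EH/ADG/- → run E
t=14: L0/L1/L2 = H/ADGE/- → run H
t=15: L0/L1/L2 = H/ADGE/- → run H
t=16: L0/L1/L2 = -/ADGE/- → run A
t=17: L0/L1/L2 = -/ADGE/- → run A
t=18: L0/L1/L2 = -/ADGE/- → run A
t=19: L0/L1/L2 = -/DGE/- → run D
t=20: L0/L1/L2 = -/DGE/- → run D
t=21: L0/L1/L2 = -/DGE/- → run D
t=22: L0/L1/L2 = -/DGE/- → run D
t=23: L0/L1/L2 = -/DGE/- → run D
t=24: L0/L1/L2 = -/GE/- → run G
t=25: L0/L1/L2 = -/GE/- → run G
t=26: L0/L1/L2 = -/GE/- → run G
t=27: L0/L1/L2 = -/GE/- → run G
t=28: L0/L1/L2 = -/GE/- → run G
t=29: L0/L1/L2 = -/E/- → run E
t=30: L0/L1/L2 = -/E/- → run E
t=31: L0/L1/L2 = -/E/- → run E
t=32: L0/L1/L2 = -/E/- → run E
t=33: (idle)
t=34: (idle)
t=35: (idle)
t=36: (idle)
t=37: (idle)
t=38: (idle)

running at tick 13 = E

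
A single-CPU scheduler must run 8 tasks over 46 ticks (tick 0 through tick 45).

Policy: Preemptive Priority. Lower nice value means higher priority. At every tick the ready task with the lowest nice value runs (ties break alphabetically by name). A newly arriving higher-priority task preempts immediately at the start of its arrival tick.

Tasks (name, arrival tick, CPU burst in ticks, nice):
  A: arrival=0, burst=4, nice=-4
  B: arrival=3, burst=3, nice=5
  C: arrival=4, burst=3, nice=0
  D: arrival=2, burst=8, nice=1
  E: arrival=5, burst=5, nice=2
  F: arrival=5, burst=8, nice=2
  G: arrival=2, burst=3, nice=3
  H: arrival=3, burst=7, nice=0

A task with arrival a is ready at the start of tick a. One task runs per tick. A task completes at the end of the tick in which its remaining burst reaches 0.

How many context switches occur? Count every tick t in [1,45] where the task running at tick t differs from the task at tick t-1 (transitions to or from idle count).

t=0: ready={A} → run A
t=1: ready={A} → run A
t=2: ready={A,D,G} → run A
t=3: ready={A,B,D,G,H} → run A
t=4: ready={B,C,D,G,H} → run C
t=5: ready={B,C,D,E,F,G,H} → run C
t=6: ready={B,C,D,E,F,G,H} → run C
t=7: ready={B,D,E,F,G,H} → run H
t=8: ready={B,D,E,F,G,H} → run H
t=9: ready={B,D,E,F,G,H} → run H
t=10: ready={B,D,E,F,G,H} → run H
t=11: ready={B,D,E,F,G,H} → run H
t=12: ready={B,D,E,F,G,H} → run H
t=13: ready={B,D,E,F,G,H} → run H
t=14: ready={B,D,E,F,G} → run D
t=15: ready={B,D,E,F,G} → run D
t=16: ready={B,D,E,F,G} → run D
t=17: ready={B,D,E,F,G} → run D
t=18: ready={B,D,E,F,G} → run D
t=19: ready={B,D,E,F,G} → run D
t=20: ready={B,D,E,F,G} → run D
t=21: ready={B,D,E,F,G} → run D
t=22: ready={B,E,F,G} → run E
t=23: ready={B,E,F,G} → run E
t=24: ready={B,E,F,G} → run E
t=25: ready={B,E,F,G} → run E
t=26: ready={B,E,F,G} → run E
t=27: ready={B,F,G} → run F
t=28: ready={B,F,G} → run F
t=29: ready={B,F,G} → run F
t=30: ready={B,F,G} → run F
t=31: ready={B,F,G} → run F
t=32: ready={B,F,G} → run F
t=33: ready={B,F,G} → run F
t=34: ready={B,F,G} → run F
t=35: ready={B,G} → run G
t=36: ready={B,G} → run G
t=37: ready={B,G} → run G
t=38: ready={B} → run B
t=39: ready={B} → run B
t=40: ready={B} → run B
t=41: (idle)
t=42: (idle)
t=43: (idle)
t=44: (idle)
t=45: (idle)

context switches = 8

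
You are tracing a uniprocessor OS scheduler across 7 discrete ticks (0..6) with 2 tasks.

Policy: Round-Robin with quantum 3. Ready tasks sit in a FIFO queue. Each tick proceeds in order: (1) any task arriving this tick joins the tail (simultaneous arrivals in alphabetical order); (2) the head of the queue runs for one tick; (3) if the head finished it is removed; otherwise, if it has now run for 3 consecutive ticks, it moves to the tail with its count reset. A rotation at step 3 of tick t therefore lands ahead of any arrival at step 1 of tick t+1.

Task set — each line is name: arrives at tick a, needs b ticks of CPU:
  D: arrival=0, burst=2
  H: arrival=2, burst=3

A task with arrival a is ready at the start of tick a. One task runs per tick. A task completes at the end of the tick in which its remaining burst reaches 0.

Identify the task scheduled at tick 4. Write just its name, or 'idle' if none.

t=0: queue=[D] q_used=0 → run D
t=1: queue=[D] q_used=1 → run D
t=2: queue=[H] q_used=0 → run H
t=3: queue=[H] q_used=1 → run H
t=4: queue=[H] q_used=2 → run H
t=5: (idle)
t=6: (idle)

running at tick 4 = H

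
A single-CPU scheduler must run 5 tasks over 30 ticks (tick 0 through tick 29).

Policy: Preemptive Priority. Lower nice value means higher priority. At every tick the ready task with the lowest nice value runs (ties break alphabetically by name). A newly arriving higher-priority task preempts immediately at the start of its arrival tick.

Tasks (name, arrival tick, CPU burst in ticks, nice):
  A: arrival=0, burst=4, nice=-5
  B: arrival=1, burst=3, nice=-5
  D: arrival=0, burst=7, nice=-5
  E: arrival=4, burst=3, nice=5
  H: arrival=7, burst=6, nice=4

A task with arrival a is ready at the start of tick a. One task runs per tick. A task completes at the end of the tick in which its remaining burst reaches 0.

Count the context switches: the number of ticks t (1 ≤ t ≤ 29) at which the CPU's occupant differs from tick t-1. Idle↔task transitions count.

t=0: ready={A,D} → run A
t=1: ready={A,B,D} → run A
t=2: ready={A,B,D} → run A
t=3: ready={A,B,D} → run A
t=4: ready={B,D,E} → run B
t=5: ready={B,D,E} → run B
t=6: ready={B,D,E} → run B
t=7: ready={D,E,H} → run D
t=8: ready={D,E,H} → run D
t=9: ready={D,E,H} → run D
t=10: ready={D,E,H} → run D
t=11: ready={D,E,H} → run D
t=12: ready={D,E,H} → run D
t=13: ready={D,E,H} → run D
t=14: ready={E,H} → run H
t=15: ready={E,H} → run H
t=16: ready={E,H} → run H
t=17: ready={E,H} → run H
t=18: ready={E,H} → run H
t=19: ready={E,H} → run H
t=20: ready={E} → run E
t=21: ready={E} → run E
t=22: ready={E} → run E
t=23: (idle)
t=24: (idle)
t=25: (idle)
t=26: (idle)
t=27: (idle)
t=28: (idle)
t=29: (idle)

context switches = 5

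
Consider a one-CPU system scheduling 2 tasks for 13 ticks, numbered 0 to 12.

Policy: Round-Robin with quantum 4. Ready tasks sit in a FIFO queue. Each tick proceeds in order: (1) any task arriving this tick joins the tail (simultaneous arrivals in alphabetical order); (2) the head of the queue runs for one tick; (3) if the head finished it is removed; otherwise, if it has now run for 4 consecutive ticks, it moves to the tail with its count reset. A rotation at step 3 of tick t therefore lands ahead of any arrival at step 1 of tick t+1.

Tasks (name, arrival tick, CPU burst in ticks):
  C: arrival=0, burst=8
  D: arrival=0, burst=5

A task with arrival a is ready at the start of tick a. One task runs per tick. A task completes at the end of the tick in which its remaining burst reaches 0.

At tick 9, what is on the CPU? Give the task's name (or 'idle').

t=0: queue=[C,D] q_used=0 → run C
t=1: queue=[C,D] q_used=1 → run C
t=2: queue=[C,D] q_used=2 → run C
t=3: queue=[C,D] q_used=3 → run C
t=4: queue=[D,C] q_used=0 → run D
t=5: queue=[D,C] q_used=1 → run D
t=6: queue=[D,C] q_used=2 → run D
t=7: queue=[D,C] q_used=3 → run D
t=8: queue=[C,D] q_used=0 → run C
t=9: queue=[C,D] q_used=1 → run C
t=10: queue=[C,D] q_used=2 → run C
t=11: queue=[C,D] q_used=3 → run C
t=12: queue=[D] q_used=0 → run D

running at tick 9 = C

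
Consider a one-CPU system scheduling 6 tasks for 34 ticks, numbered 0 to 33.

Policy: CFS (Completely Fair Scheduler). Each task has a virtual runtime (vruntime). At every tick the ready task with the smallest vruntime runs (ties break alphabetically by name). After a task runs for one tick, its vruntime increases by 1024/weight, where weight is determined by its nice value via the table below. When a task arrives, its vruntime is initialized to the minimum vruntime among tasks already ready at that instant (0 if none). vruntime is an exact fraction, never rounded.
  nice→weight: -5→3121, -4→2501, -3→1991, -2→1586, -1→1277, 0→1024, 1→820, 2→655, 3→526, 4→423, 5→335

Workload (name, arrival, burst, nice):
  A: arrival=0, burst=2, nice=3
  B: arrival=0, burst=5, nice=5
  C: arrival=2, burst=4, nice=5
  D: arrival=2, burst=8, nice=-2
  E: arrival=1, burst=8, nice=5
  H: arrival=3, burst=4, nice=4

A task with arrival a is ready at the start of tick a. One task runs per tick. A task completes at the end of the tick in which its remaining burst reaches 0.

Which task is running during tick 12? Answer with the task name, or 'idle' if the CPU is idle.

running at tick 12 = B

t=0: vr[A=0 B=0] → run A
t=1: vr[A=512/263 B=0 E=0] → run B
t=2: vr[A=512/263 B=1024/335 C=0 D=0 E=0] → run C
t=3: vr[A=512/263 B=1024/335 C=1024/335 D=0 E=0 H=0] → run D
t=4: vr[A=512/263 B=1024/335 C=1024/335 D=512/793 E=0 H=0] → run E
t=5: vr[A=512/263 B=1024/335 C=1024/335 D=512/793 E=1024/335 H=0] → run H
t=6: vr[A=512/263 B=1024/335 C=1024/335 D=512/793 E=1024/335 H=1024/423] → run D
t=7: vr[A=512/263 B=1024/335 C=1024/335 D=1024/793 E=1024/335 H=1024/423] → run D
t=8: vr[A=512/263 B=1024/335 C=1024/335 D=1536/793 E=1024/335 H=1024/423] → run D
t=9: vr[A=512/263 B=1024/335 C=1024/335 D=2048/793 E=1024/335 H=1024/423] → run A
t=10: vr[B=1024/335 C=1024/335 D=2048/793 E=1024/335 H=1024/423] → run H
t=11: vr[B=1024/335 C=1024/335 D=2048/793 E=1024/335 H=2048/423] → run D
t=12: vr[B=1024/335 C=1024/335 D=2560/793 E=1024/335 H=2048/423] → run B
t=13: vr[B=2048/335 C=1024/335 D=2560/793 E=1024/335 H=2048/423] → run C
t=14: vr[B=2048/335 C=2048/335 D=2560/793 E=1024/335 H=2048/423] → run E
t=15: vr[B=2048/335 C=2048/335 D=2560/793 E=2048/335 H=2048/423] → run D
t=16: vr[B=2048/335 C=2048/335 D=3072/793 E=2048/335 H=2048/423] → run D
t=17: vr[B=2048/335 C=2048/335 D=3584/793 E=2048/335 H=2048/423] → run D
t=18: vr[B=2048/335 C=2048/335 E=2048/335 H=2048/423] → run H
t=19: vr[B=2048/335 C=2048/335 E=2048/335 H=1024/141] → run B
t=20: vr[B=3072/335 C=2048/335 E=2048/335 H=1024/141] → run C
t=21: vr[B=3072/335 C=3072/335 E=2048/335 H=1024/141] → run E
t=22: vr[B=3072/335 C=3072/335 E=3072/335 H=1024/141] → run H
t=23: vr[B=3072/335 C=3072/335 E=3072/335] → run B
t=24: vr[B=4096/335 C=3072/335 E=3072/335] → run C
t=25: vr[B=4096/335 E=3072/335] → run E
t=26: vr[B=4096/335 E=4096/335] → run B
t=27: vr[E=4096/335] → run E
t=28: vr[E=1024/67] → run E
t=29: vr[E=6144/335] → run E
t=30: vr[E=7168/335] → run E
t=31: (idle)
t=32: (idle)
t=33: (idle)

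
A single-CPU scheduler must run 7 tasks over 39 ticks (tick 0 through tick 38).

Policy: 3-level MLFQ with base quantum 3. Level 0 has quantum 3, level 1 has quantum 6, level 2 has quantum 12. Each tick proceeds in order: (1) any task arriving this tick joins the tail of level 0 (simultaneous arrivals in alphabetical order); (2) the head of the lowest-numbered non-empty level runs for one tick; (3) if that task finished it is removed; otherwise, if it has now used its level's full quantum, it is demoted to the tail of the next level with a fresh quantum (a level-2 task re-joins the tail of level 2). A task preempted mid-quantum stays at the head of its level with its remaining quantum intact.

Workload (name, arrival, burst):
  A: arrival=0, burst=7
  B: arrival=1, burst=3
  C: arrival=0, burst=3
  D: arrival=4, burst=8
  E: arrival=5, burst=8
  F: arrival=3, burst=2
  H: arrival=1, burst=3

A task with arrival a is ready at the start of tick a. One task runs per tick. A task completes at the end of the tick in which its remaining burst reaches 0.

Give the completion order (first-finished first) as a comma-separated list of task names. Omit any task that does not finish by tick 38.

t=0: L0/L1/L2 = AC/-/- → run A
t=1: L0/L1/L2 = ACBH/-/- → run A
t=2: L0/L1/L2 = ACBH/-/- → run A
t=3: L0/L1/L2 = CBHF/A/- → run C
t=4: L0/L1/L2 = CBHFD/A/- → run C
t=5: L0/L1/L2 = CBHFDE/A/- → run C
t=6: L0/L1/L2 = BHFDE/A/- → run B
t=7: L0/L1/L2 = BHFDE/A/- → run B
t=8: L0/L1/L2 = BHFDE/A/- → run B
t=9: L0/L1/L2 = HFDE/A/- → run H
t=10: L0/L1/L2 = HFDE/A/- → run H
t=11: L0/L1/L2 = HFDE/A/- → run H
t=12: L0/L1/L2 = FDE/A/- → run F
t=13: L0/L1/L2 = FDE/A/- → run F
t=14: L0/L1/L2 = DE/A/- → run D
t=15: L0/L1/L2 = DE/A/- → run D
t=16: L0/L1/L2 = DE/A/- → run D
t=17: L0/L1/L2 = E/AD/- → run E
t=18: L0/L1/L2 = E/AD/- → run E
t=19: L0/L1/L2 = E/AD/- → run E
t=20: L0/L1/L2 = -/ADE/- → run A
t=21: L0/L1/L2 = -/ADE/- → run A
t=22: L0/L1/L2 = -/ADE/- → run A
t=23: L0/L1/L2 = -/ADE/- → run A
t=24: L0/L1/L2 = -/DE/- → run D
t=25: L0/L1/L2 = -/DE/- → run D
t=26: L0/L1/L2 = -/DE/- → run D
t=27: L0/L1/L2 = -/DE/- → run D
t=28: L0/L1/L2 = -/DE/- → run D
t=29: L0/L1/L2 = -/E/- → run E
t=30: L0/L1/L2 = -/E/- → run E
t=31: L0/L1/L2 = -/E/- → run E
t=32: L0/L1/L2 = -/E/- → run E
t=33: L0/L1/L2 = -/E/- → run E
t=34: (idle)
t=35: (idle)
t=36: (idle)
t=37: (idle)
t=38: (idle)

completion order = C, B, H, F, A, D, E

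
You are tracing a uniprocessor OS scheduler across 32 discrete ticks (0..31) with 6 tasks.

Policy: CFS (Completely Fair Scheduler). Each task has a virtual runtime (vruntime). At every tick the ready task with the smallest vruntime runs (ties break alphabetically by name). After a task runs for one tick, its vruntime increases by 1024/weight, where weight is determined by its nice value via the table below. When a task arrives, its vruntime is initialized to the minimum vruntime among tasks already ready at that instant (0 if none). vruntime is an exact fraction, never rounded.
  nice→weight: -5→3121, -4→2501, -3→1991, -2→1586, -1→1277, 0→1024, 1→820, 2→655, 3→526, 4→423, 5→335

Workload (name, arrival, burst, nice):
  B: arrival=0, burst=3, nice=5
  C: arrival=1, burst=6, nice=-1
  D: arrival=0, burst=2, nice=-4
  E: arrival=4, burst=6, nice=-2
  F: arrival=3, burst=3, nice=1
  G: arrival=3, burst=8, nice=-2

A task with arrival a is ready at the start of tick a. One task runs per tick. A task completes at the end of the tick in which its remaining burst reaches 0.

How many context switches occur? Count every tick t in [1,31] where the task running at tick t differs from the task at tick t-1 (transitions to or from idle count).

t=0: vr[B=0 D=0] → run B
t=1: vr[B=1024/335 C=0 D=0] → run C
t=2: vr[B=1024/335 C=1024/1277 D=0] → run D
t=3: vr[B=1024/335 C=1024/1277 D=1024/2501 F=1024/2501 G=1024/2501] → run D
t=4: vr[B=1024/335 C=1024/1277 E=1024/2501 F=1024/2501 G=1024/2501] → run E
t=5: vr[B=1024/335 C=1024/1277 E=34304/32513 F=1024/2501 G=1024/2501] → run F
t=6: vr[B=1024/335 C=1024/1277 E=34304/32513 F=20736/12505 G=1024/2501] → run G
t=7: vr[B=1024/335 C=1024/1277 E=34304/32513 F=20736/12505 G=34304/32513] → run C
t=8: vr[B=1024/335 C=2048/1277 E=34304/32513 F=20736/12505 G=34304/32513] → run E
t=9: vr[B=1024/335 C=2048/1277 E=55296/32513 F=20736/12505 G=34304/32513] → run G
t=10: vr[B=1024/335 C=2048/1277 E=55296/32513 F=20736/12505 G=55296/32513] → run C
t=11: vr[B=1024/335 C=3072/1277 E=55296/32513 F=20736/12505 G=55296/32513] → run F
t=12: vr[B=1024/335 C=3072/1277 E=55296/32513 F=36352/12505 G=55296/32513] → run E
t=13: vr[B=1024/335 C=3072/1277 E=76288/32513 F=36352/12505 G=55296/32513] → run G
t=14: vr[B=1024/335 C=3072/1277 E=76288/32513 F=36352/12505 G=76288/32513] → run E
t=15: vr[B=1024/335 C=3072/1277 E=97280/32513 F=36352/12505 G=76288/32513] → run G
t=16: vr[B=1024/335 C=3072/1277 E=97280/32513 F=36352/12505 G=97280/32513] → run C
t=17: vr[B=1024/335 C=4096/1277 E=97280/32513 F=36352/12505 G=97280/32513] → run F
t=18: vr[B=1024/335 C=4096/1277 E=97280/32513 G=97280/32513] → run E
t=19: vr[B=1024/335 C=4096/1277 E=118272/32513 G=97280/32513] → run G
t=20: vr[B=1024/335 C=4096/1277 E=118272/32513 G=118272/32513] → run B
t=21: vr[B=2048/335 C=4096/1277 E=118272/32513 G=118272/32513] → run C
t=22: vr[B=2048/335 C=5120/1277 E=118272/32513 G=118272/32513] → run E
t=23: vr[B=2048/335 C=5120/1277 G=118272/32513] → run G
t=24: vr[B=2048/335 C=5120/1277 G=139264/32513] → run C
t=25: vr[B=2048/335 G=139264/32513] → run G
t=26: vr[B=2048/335 G=160256/32513] → run G
t=27: vr[B=2048/335] → run B
t=28: (idle)
t=29: (idle)
t=30: (idle)
t=31: (idle)

context switches = 26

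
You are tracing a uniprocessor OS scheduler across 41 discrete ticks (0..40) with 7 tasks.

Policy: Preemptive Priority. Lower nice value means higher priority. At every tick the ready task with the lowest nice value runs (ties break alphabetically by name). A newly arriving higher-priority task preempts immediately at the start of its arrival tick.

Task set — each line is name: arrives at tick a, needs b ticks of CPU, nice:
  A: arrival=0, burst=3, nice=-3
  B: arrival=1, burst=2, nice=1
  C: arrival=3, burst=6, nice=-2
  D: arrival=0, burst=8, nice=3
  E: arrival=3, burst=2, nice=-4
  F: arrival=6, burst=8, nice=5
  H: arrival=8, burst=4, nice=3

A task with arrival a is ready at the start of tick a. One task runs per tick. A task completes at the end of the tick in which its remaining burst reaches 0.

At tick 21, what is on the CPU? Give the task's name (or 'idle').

t=0: ready={A,D} → run A
t=1: ready={A,B,D} → run A
t=2: ready={A,B,D} → run A
t=3: ready={B,C,D,E} → run E
t=4: ready={B,C,D,E} → run E
t=5: ready={B,C,D} → run C
t=6: ready={B,C,D,F} → run C
t=7: ready={B,C,D,F} → run C
t=8: ready={B,C,D,F,H} → run C
t=9: ready={B,C,D,F,H} → run C
t=10: ready={B,C,D,F,H} → run C
t=11: ready={B,D,F,H} → run B
t=12: ready={B,D,F,H} → run B
t=13: ready={D,F,H} → run D
t=14: ready={D,F,H} → run D
t=15: ready={D,F,H} → run D
t=16: ready={D,F,H} → run D
t=17: ready={D,F,H} → run D
t=18: ready={D,F,H} → run D
t=19: ready={D,F,H} → run D
t=20: ready={D,F,H} → run D
t=21: ready={F,H} → run H
t=22: ready={F,H} → run H
t=23: ready={F,H} → run H
t=24: ready={F,H} → run H
t=25: ready={F} → run F
t=26: ready={F} → run F
t=27: ready={F} → run F
t=28: ready={F} → run F
t=29: ready={F} → run F
t=30: ready={F} → run F
t=31: ready={F} → run F
t=32: ready={F} → run F
t=33: (idle)
t=34: (idle)
t=35: (idle)
t=36: (idle)
t=37: (idle)
t=38: (idle)
t=39: (idle)
t=40: (idle)

running at tick 21 = H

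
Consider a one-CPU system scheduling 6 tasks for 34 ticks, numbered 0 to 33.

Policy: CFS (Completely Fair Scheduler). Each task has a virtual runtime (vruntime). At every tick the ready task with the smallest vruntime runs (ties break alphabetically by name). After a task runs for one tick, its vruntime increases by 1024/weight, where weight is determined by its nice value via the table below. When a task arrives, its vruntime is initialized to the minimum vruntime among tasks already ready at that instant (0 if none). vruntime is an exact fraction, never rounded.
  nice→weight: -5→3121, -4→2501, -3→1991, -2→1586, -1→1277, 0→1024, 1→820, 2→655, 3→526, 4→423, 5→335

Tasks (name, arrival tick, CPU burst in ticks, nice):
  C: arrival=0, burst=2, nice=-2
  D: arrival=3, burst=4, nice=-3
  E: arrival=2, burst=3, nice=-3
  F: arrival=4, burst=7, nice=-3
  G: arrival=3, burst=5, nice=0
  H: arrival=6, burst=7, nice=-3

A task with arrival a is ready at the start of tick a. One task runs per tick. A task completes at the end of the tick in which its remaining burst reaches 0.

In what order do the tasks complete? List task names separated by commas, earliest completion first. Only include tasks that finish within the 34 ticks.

t=0: vr[C=0] → run C
t=1: vr[C=512/793] → run C
t=2: vr[E=0] → run E
t=3: vr[D=1024/1991 E=1024/1991 G=1024/1991] → run D
t=4: vr[D=2048/1991 E=1024/1991 F=1024/1991 G=1024/1991] → run E
t=5: vr[D=2048/1991 E=2048/1991 F=1024/1991 G=1024/1991] → run F
t=6: vr[D=2048/1991 E=2048/1991 F=2048/1991 G=1024/1991 H=1024/1991] → run G
t=7: vr[D=2048/1991 E=2048/1991 F=2048/1991 G=3015/1991 H=1024/1991] → run H
t=8: vr[D=2048/1991 E=2048/1991 F=2048/1991 G=3015/1991 H=2048/1991] → run D
t=9: vr[D=3072/1991 E=2048/1991 F=2048/1991 G=3015/1991 H=2048/1991] → run E
t=10: vr[D=3072/1991 F=2048/1991 G=3015/1991 H=2048/1991] → run F
t=11: vr[D=3072/1991 F=3072/1991 G=3015/1991 H=2048/1991] → run H
t=12: vr[D=3072/1991 F=3072/1991 G=3015/1991 H=3072/1991] → run G
t=13: vr[D=3072/1991 F=3072/1991 G=5006/1991 H=3072/1991] → run D
t=14: vr[D=4096/1991 F=3072/1991 G=5006/1991 H=3072/1991] → run F
t=15: vr[D=4096/1991 F=4096/1991 G=5006/1991 H=3072/1991] → run H
t=16: vr[D=4096/1991 F=4096/1991 G=5006/1991 H=4096/1991] → run D
t=17: vr[F=4096/1991 G=5006/1991 H=4096/1991] → run F
t=18: vr[F=5120/1991 G=5006/1991 H=4096/1991] → run H
t=19: vr[F=5120/1991 G=5006/1991 H=5120/1991] → run G
t=20: vr[F=5120/1991 G=6997/1991 H=5120/1991] → run F
t=21: vr[F=6144/1991 G=6997/1991 H=5120/1991] → run H
t=22: vr[F=6144/1991 G=6997/1991 H=6144/1991] → run F
t=23: vr[F=7168/1991 G=6997/1991 H=6144/1991] → run H
t=24: vr[F=7168/1991 G=6997/1991 H=7168/1991] → run G
t=25: vr[F=7168/1991 G=8988/1991 H=7168/1991] → run F
t=26: vr[G=8988/1991 H=7168/1991] → run H
t=27: vr[G=8988/1991] → run G
t=28: (idle)
t=29: (idle)
t=30: (idle)
t=31: (idle)
t=32: (idle)
t=33: (idle)

completion order = C, E, D, F, H, G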